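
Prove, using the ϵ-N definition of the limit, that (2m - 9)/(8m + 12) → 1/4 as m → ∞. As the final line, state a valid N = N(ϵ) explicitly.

N = (3/2)/ϵ

Fix ϵ > 0. For m ≥ 1, |(2m - 9)/(8m + 12) − (1/4)| = |-96|/(8(8m + 12)) = 96/(8(8m + 12)).
Since 8m + 12 ≥ 8m for m ≥ 1, this is ≤ 96/(8·8m) = (3/2)/m.
So |(2m - 9)/(8m + 12) − (1/4)| < ϵ whenever m > (3/2)/ϵ.
Take N = (3/2)/ϵ. If m > N then |(2m - 9)/(8m + 12) − (1/4)| ≤ (3/2)/m < ϵ.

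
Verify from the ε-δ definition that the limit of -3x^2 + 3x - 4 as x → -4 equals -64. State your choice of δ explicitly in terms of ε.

δ = min(2, ε/33)

Let ε > 0 be given. We want δ > 0 such that 0 < |x + 4| < δ implies |(-3x^2 + 3x - 4) + 64| < ε.
(-3x^2 + 3x - 4) + 64 = -3x^2 + 3x + 60 = (x + 4)(-3x + 15).
So |(-3x^2 + 3x - 4) + 64| = |x + 4|·|-3x + 15|.
Assume first that |x + 4| < 2, so |x| < 6. Then |-3x + 15| ≤ 3·6 + 15 = 33.
Hence |(-3x^2 + 3x - 4) + 64| ≤ 33|x + 4| < ε provided |x + 4| < ε/33.
Take δ = min(2, ε/33). Then 0 < |x + 4| < δ gives both |x + 4| < 2 and |x + 4| < ε/33, so |(-3x^2 + 3x - 4) + 64| < ε.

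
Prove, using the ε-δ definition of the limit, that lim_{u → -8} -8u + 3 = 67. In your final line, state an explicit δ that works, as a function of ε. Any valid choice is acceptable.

Fix ε > 0. We need δ > 0 so that 0 < |u + 8| < δ implies |(-8u + 3) − 67| < ε.
|(-8u + 3) − 67| = |-8u - 64| = 8|u + 8|.
So 8|u + 8| < ε exactly when |u + 8| < ε/8.
Choosing δ = ε/8 gives |(-8u + 3) − 67| = 8|u + 8| < ε whenever |u + 8| < δ.

δ = ε/8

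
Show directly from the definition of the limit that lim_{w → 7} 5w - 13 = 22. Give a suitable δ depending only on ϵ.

δ = ϵ/5

Suppose ϵ > 0. We need δ > 0 so that 0 < |w − 7| < δ implies |(5w - 13) − 22| < ϵ.
Since (5w - 13) − 22 = 5(w − 7), we have |(5w - 13) − 22| = 5|w − 7|.
Thus it suffices that |w − 7| < ϵ/5.
Choosing δ = ϵ/5 gives |(5w - 13) − 22| = 5|w − 7| < ϵ whenever |w − 7| < δ.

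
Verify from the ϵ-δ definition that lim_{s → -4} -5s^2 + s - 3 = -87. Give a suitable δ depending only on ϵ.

Let ϵ > 0 be given. We want δ > 0 such that 0 < |s + 4| < δ implies |(-5s^2 + s - 3) + 87| < ϵ.
(-5s^2 + s - 3) + 87 = -5s^2 + s + 84 = (s + 4)(-5s + 21).
So |(-5s^2 + s - 3) + 87| = |s + 4|·|-5s + 21|.
Require δ ≤ 1. Then |s + 4| < 1 gives |s| < 5, and by the triangle inequality |-5s + 21| ≤ 5·5 + 21 = 46.
Hence |(-5s^2 + s - 3) + 87| ≤ 46|s + 4| < ϵ provided |s + 4| < ϵ/46.
Take δ = min(1, ϵ/46). Then 0 < |s + 4| < δ gives both |s + 4| < 1 and |s + 4| < ϵ/46, so |(-5s^2 + s - 3) + 87| < ϵ.

δ = min(1, ϵ/46)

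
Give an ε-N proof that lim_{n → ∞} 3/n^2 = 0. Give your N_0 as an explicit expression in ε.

N_0 = (3/ε)^{1/2}

Let ε > 0. For n ≥ 1, |3/n^2 − 0| = 3/n^2.
3/n^2 < ε ⇔ n^2 > 3/ε ⇔ n > (3/ε)^{1/2}.
Take N_0 = (3/ε)^{1/2}. Then n > N_0 implies 3/n^2 < ε.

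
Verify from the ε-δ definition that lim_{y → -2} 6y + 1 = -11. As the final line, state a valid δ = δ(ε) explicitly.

δ = ε/6

Suppose ε > 0. We need δ > 0 so that 0 < |y + 2| < δ implies |(6y + 1) + 11| < ε.
Since (6y + 1) + 11 = 6(y + 2), we have |(6y + 1) + 11| = 6|y + 2|.
Thus it suffices that |y + 2| < ε/6.
Choosing δ = ε/6 gives |(6y + 1) + 11| = 6|y + 2| < ε whenever |y + 2| < δ.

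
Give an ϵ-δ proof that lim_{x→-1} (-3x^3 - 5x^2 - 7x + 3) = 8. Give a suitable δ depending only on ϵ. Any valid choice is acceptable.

δ = min(2, ϵ/38)

Let ϵ > 0. We want δ > 0 such that 0 < |x + 1| < δ implies |(-3x^3 - 5x^2 - 7x + 3) − 8| < ϵ.
(-3x^3 - 5x^2 - 7x + 3) − 8 = -3x^3 - 5x^2 - 7x - 5 = (x + 1)(-3x^2 - 2x - 5).
So |(-3x^3 - 5x^2 - 7x + 3) − 8| = |x + 1|·|-3x^2 - 2x - 5|.
Assume first that |x + 1| < 2, so |x| < 3. Then |-3x^2 - 2x - 5| ≤ 3·3^2 + 2·3 + 5 = 38.
Hence |(-3x^3 - 5x^2 - 7x + 3) − 8| ≤ 38|x + 1| < ϵ provided |x + 1| < ϵ/38.
Take δ = min(2, ϵ/38). Then 0 < |x + 1| < δ gives both |x + 1| < 2 and |x + 1| < ϵ/38, so |(-3x^3 - 5x^2 - 7x + 3) − 8| < ϵ.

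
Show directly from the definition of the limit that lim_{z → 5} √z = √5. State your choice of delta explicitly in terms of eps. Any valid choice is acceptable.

Let eps > 0. We want delta > 0 such that 0 < |z − 5| < delta implies |√z − √5| < eps.
Rationalise: √z − √5 = (z − 5)/(√z + √5), so |√z − √5| = |z − 5|/(√z + √5).
Restrict delta ≤ 5 so that |z − 5| < 5 forces z > 0, and then √z + √5 > √5.
Hence |√z − √5| < |z − 5|/√5, which is < eps once |z − 5| < √5·eps.
Take delta = min(5, √5·eps). If 0 < |z − 5| < delta then z > 0 and |√z − √5| < |z − 5|/√5 < eps.

delta = min(5, √5·eps)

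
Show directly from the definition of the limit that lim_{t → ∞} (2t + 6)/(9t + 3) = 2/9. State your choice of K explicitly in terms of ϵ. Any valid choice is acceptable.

K = (16/27)/ϵ

Let ϵ > 0. We seek K > 0 such that t > K implies |(2t + 6)/(9t + 3) − (2/9)| < ϵ.
(2t + 6)/(9t + 3) − (2/9) = (9(2t + 6) − 2(9t + 3)) / (9(9t + 3)) = 48/(9(9t + 3)).
For t > 0 we have 9t + 3 > 9t, so |(2t + 6)/(9t + 3) − (2/9)| = 48/(9(9t + 3)) < 48/(9·9t) = (16/27)/t.
Thus |(2t + 6)/(9t + 3) − (2/9)| < ϵ whenever t > (16/27)/ϵ.
Take K = (16/27)/ϵ. If t > K then |(2t + 6)/(9t + 3) − (2/9)| < (16/27)/t < ϵ.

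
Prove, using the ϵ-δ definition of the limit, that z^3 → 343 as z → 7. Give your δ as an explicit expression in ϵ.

Suppose ϵ > 0. We seek δ > 0 with 0 < |z − 7| < δ ⇒ |z^3 − 343| < ϵ.
Factor: z^3 − 343 = (z − 7)(z^2 + 7z + 49), so |z^3 − 343| = |z − 7|·|z^2 + 7z + 49|.
Impose δ ≤ 1 so that |z| < 8; then |z^2 + 7z + 49| ≤ 169.
Hence |z^3 − 343| ≤ 169|z − 7|, which is < ϵ once |z − 7| < ϵ/169.
Take δ = min(1, ϵ/169). If 0 < |z − 7| < δ then both bounds hold and |z^3 − 343| ≤ 169|z − 7| < 169·(ϵ/169) = ϵ.

δ = min(1, ϵ/169)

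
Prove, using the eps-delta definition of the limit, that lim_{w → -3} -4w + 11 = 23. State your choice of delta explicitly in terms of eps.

Suppose eps > 0. We need delta > 0 so that 0 < |w + 3| < delta implies |(-4w + 11) − 23| < eps.
|(-4w + 11) − 23| = |-4w - 12| = 4|w + 3|.
So 4|w + 3| < eps exactly when |w + 3| < eps/4.
Choosing delta = eps/4 gives |(-4w + 11) − 23| = 4|w + 3| < eps whenever |w + 3| < delta.

delta = eps/4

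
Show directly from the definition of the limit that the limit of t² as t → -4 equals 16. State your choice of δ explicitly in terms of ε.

Let ε > 0 be given. We seek δ > 0 with 0 < |t + 4| < δ ⇒ |t² − 16| < ε.
Factor: t² − 16 = (t + 4)(t - 4), so |t² − 16| = |t + 4|·|t - 4|.
Restrict δ ≤ 1. Then |t + 4| < 1 gives |t| < 5, so by the triangle inequality |t - 4| ≤ 5 + 4 = 9.
Hence |t² − 16| ≤ 9|t + 4|, which is < ε once |t + 4| < ε/9.
Take δ = min(1, ε/9). If 0 < |t + 4| < δ then both bounds hold and |t² − 16| ≤ 9|t + 4| < 9·(ε/9) = ε.

δ = min(1, ε/9)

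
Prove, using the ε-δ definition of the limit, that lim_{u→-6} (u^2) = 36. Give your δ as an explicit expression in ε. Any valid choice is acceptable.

δ = min(1, ε/13)

Suppose ε > 0. We seek δ > 0 with 0 < |u + 6| < δ ⇒ |u^2 − 36| < ε.
Factor: u^2 − 36 = (u + 6)(u - 6), so |u^2 − 36| = |u + 6|·|u - 6|.
Impose δ ≤ 1 so that |u| < 7; then |u - 6| ≤ 13.
Hence |u^2 − 36| ≤ 13|u + 6|, which is < ε once |u + 6| < ε/13.
Take δ = min(1, ε/13). If 0 < |u + 6| < δ then both bounds hold and |u^2 − 36| ≤ 13|u + 6| < 13·(ε/13) = ε.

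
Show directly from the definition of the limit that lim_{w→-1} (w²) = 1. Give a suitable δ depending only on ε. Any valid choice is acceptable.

δ = min(1, ε/3)

Fix ε > 0. We seek δ > 0 with 0 < |w + 1| < δ ⇒ |w² − 1| < ε.
Factor: w² − 1 = (w + 1)(w - 1), so |w² − 1| = |w + 1|·|w - 1|.
Impose δ ≤ 1 so that |w| < 2; then |w - 1| ≤ 3.
Hence |w² − 1| ≤ 3|w + 1|, which is < ε once |w + 1| < ε/3.
Take δ = min(1, ε/3). If 0 < |w + 1| < δ then both bounds hold and |w² − 1| ≤ 3|w + 1| < 3·(ε/3) = ε.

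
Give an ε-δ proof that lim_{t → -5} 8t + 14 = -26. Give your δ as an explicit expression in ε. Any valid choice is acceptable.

Let ε > 0. We need δ > 0 so that 0 < |t + 5| < δ implies |(8t + 14) + 26| < ε.
|(8t + 14) + 26| = |8t + 40| = 8|t + 5|.
Thus it suffices that |t + 5| < ε/8.
Take δ = ε/8. If 0 < |t + 5| < δ then |(8t + 14) + 26| = 8|t + 5| < 8·(ε/8) = ε.

δ = ε/8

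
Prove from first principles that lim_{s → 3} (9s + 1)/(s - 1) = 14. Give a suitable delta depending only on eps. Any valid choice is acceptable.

delta = min(1, (1/5)eps)

Let eps > 0. We want delta > 0 with 0 < |s − 3| < delta ⇒ |(9s + 1)/(s - 1) − 14| < eps.
Combining over a common denominator, (9s + 1)/(s - 1) − 14 = [(9s + 1)·2 − 28·(s - 1)] / [2·(s - 1)] = -10(s − 3) / (2(s - 1)).
So |(9s + 1)/(s - 1) − 14| = 10|s − 3| / (2·|s − 1|).
Require delta ≤ 1, so |s − 1| ≥ |2| − |s − 3| > 2 − 1 = 1.
Hence |(9s + 1)/(s - 1) − 14| < 10|s − 3|/(2·1) = 5|s − 3|, which is < eps once |s − 3| < (1/5)eps.
Take delta = min(1, (1/5)eps). Then 0 < |s − 3| < delta forces both bounds, so |(9s + 1)/(s - 1) − 14| < eps.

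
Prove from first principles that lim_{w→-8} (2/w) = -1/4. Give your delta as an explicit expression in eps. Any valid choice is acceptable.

Fix eps > 0. We seek delta > 0 such that 0 < |w + 8| < delta implies |2/w + 1/4| < eps.
|2/w + 1/4| = 2·|-8 − w|/(8·|w|) = 2|w + 8|/(8|w|).
Restrict delta ≤ 4. Then |w + 8| < 4 gives |w| > 4, so 8|w| > 32.
Then |2/w + 1/4| < 2|w + 8|/32, which is < eps when |w + 8| < 16eps.
Take delta = min(4, 16eps). Then 0 < |w + 8| < delta gives both |w + 8| < 4 and |w + 8| < 16eps, so |2/w + 1/4| < eps.

delta = min(4, 16eps)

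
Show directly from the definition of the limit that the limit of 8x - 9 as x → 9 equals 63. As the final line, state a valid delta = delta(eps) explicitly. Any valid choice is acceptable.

Let eps > 0 be given. We need delta > 0 so that 0 < |x − 9| < delta implies |(8x - 9) − 63| < eps.
Since (8x - 9) − 63 = 8(x − 9), we have |(8x - 9) − 63| = 8|x − 9|.
So 8|x − 9| < eps exactly when |x − 9| < eps/8.
Take delta = eps/8. If 0 < |x − 9| < delta then |(8x - 9) − 63| = 8|x − 9| < 8·(eps/8) = eps.

delta = eps/8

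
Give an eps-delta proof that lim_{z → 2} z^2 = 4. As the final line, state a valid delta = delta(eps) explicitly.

delta = min(2, eps/6)

Fix eps > 0. We seek delta > 0 with 0 < |z − 2| < delta ⇒ |z^2 − 4| < eps.
Factor: z^2 − 4 = (z − 2)(z + 2), so |z^2 − 4| = |z − 2|·|z + 2|.
Restrict delta ≤ 2. Then |z − 2| < 2 gives |z| < 4, so by the triangle inequality |z + 2| ≤ 4 + 2 = 6.
Hence |z^2 − 4| ≤ 6|z − 2|, which is < eps once |z − 2| < eps/6.
Take delta = min(2, eps/6). If 0 < |z − 2| < delta then both bounds hold and |z^2 − 4| ≤ 6|z − 2| < 6·(eps/6) = eps.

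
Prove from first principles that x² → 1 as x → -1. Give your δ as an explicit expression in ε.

δ = min(2, ε/4)

Fix ε > 0. We seek δ > 0 with 0 < |x + 1| < δ ⇒ |x² − 1| < ε.
Factor: x² − 1 = (x + 1)(x - 1), so |x² − 1| = |x + 1|·|x - 1|.
Restrict δ ≤ 2. Then |x + 1| < 2 gives |x| < 3, so by the triangle inequality |x - 1| ≤ 3 + 1 = 4.
Hence |x² − 1| ≤ 4|x + 1|, which is < ε once |x + 1| < ε/4.
Take δ = min(2, ε/4). If 0 < |x + 1| < δ then both bounds hold and |x² − 1| ≤ 4|x + 1| < 4·(ε/4) = ε.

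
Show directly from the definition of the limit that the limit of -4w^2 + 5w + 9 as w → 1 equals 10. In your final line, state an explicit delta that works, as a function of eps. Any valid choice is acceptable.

Suppose eps > 0. We want delta > 0 such that 0 < |w − 1| < delta implies |(-4w^2 + 5w + 9) − 10| < eps.
(-4w^2 + 5w + 9) − 10 = -4w^2 + 5w - 1 = (w − 1)(-4w + 1).
So |(-4w^2 + 5w + 9) − 10| = |w − 1|·|-4w + 1|.
Assume first that |w − 1| < 2, so |w| < 3. Then |-4w + 1| ≤ 4·3 + 1 = 13.
Hence |(-4w^2 + 5w + 9) − 10| ≤ 13|w − 1| < eps provided |w − 1| < eps/13.
Take delta = min(2, eps/13). Then 0 < |w − 1| < delta gives both |w − 1| < 2 and |w − 1| < eps/13, so |(-4w^2 + 5w + 9) − 10| < eps.

delta = min(2, eps/13)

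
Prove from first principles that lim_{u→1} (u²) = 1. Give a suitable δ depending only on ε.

δ = min(1, ε/3)

Let ε > 0 be given. We seek δ > 0 with 0 < |u − 1| < δ ⇒ |u² − 1| < ε.
Factor: u² − 1 = (u − 1)(u + 1), so |u² − 1| = |u − 1|·|u + 1|.
Impose δ ≤ 1 so that |u| < 2; then |u + 1| ≤ 3.
Hence |u² − 1| ≤ 3|u − 1|, which is < ε once |u − 1| < ε/3.
Take δ = min(1, ε/3). If 0 < |u − 1| < δ then both bounds hold and |u² − 1| ≤ 3|u − 1| < 3·(ε/3) = ε.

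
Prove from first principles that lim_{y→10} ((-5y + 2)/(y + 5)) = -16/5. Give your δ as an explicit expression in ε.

Fix ε > 0. We want δ > 0 with 0 < |y − 10| < δ ⇒ |(-5y + 2)/(y + 5) + 16/5| < ε.
Combining over a common denominator, (-5y + 2)/(y + 5) + 16/5 = [(-5y + 2)·15 − (-48)·(y + 5)] / [15·(y + 5)] = -27(y − 10) / (15(y + 5)).
So |(-5y + 2)/(y + 5) + 16/5| = 27|y − 10| / (15·|y + 5|).
Require δ ≤ 15/2, so |y + 5| ≥ |15| − |y − 10| > 15 − 15/2 = 15/2.
Hence |(-5y + 2)/(y + 5) + 16/5| < 27|y − 10|/(15·(15/2)) = (6/25)|y − 10|, which is < ε once |y − 10| < (25/6)ε.
Take δ = min(15/2, (25/6)ε). Then 0 < |y − 10| < δ forces both bounds, so |(-5y + 2)/(y + 5) + 16/5| < ε.

δ = min(15/2, (25/6)ε)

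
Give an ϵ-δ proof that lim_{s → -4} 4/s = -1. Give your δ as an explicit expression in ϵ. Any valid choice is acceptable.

Let ϵ > 0. We seek δ > 0 such that 0 < |s + 4| < δ implies |4/s + 1| < ϵ.
|4/s + 1| = 4·|-4 − s|/(4·|s|) = 4|s + 4|/(4|s|).
Restrict δ ≤ 2. Then |s + 4| < 2 gives |s| > 2, so 4|s| > 8.
Then |4/s + 1| < 4|s + 4|/8, which is < ϵ when |s + 4| < 2ϵ.
Take δ = min(2, 2ϵ). Then 0 < |s + 4| < δ gives both |s + 4| < 2 and |s + 4| < 2ϵ, so |4/s + 1| < ϵ.

δ = min(2, 2ϵ)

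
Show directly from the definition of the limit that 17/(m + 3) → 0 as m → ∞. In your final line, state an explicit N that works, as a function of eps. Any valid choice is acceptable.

Let eps > 0. For m ≥ 1, |17/(m + 3) − 0| = 17/(m + 3) ≤ 17/m.
We need 17/m < eps, i.e. m > 17/eps.
Take N = 17/eps. If m > N then |17/(m + 3)| ≤ 17/m < eps.

N = 17/eps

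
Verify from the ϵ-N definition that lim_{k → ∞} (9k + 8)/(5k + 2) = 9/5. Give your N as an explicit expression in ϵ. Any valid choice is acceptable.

N = (22/25)/ϵ

Suppose ϵ > 0. For k ≥ 1, |(9k + 8)/(5k + 2) − (9/5)| = |22|/(5(5k + 2)) = 22/(5(5k + 2)).
Since 5k + 2 ≥ 5k for k ≥ 1, this is ≤ 22/(5·5k) = (22/25)/k.
So |(9k + 8)/(5k + 2) − (9/5)| < ϵ whenever k > (22/25)/ϵ.
Take N = (22/25)/ϵ. If k > N then |(9k + 8)/(5k + 2) − (9/5)| ≤ (22/25)/k < ϵ.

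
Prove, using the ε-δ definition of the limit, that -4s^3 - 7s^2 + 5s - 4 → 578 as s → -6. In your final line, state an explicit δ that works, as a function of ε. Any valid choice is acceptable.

δ = min(1, ε/412)

Fix ε > 0. We want δ > 0 such that 0 < |s + 6| < δ implies |(-4s^3 - 7s^2 + 5s - 4) − 578| < ε.
(-4s^3 - 7s^2 + 5s - 4) − 578 = -4s^3 - 7s^2 + 5s - 582 = (s + 6)(-4s^2 + 17s - 97).
So |(-4s^3 - 7s^2 + 5s - 4) − 578| = |s + 6|·|-4s^2 + 17s - 97|.
Assume first that |s + 6| < 1, so |s| < 7. Then |-4s^2 + 17s - 97| ≤ 4·7^2 + 17·7 + 97 = 412.
Hence |(-4s^3 - 7s^2 + 5s - 4) − 578| ≤ 412|s + 6| < ε provided |s + 6| < ε/412.
Take δ = min(1, ε/412). Then 0 < |s + 6| < δ gives both |s + 6| < 1 and |s + 6| < ε/412, so |(-4s^3 - 7s^2 + 5s - 4) − 578| < ε.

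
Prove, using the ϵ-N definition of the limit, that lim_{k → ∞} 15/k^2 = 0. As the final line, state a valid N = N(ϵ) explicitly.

Fix ϵ > 0. For k ≥ 1, |15/k^2 − 0| = 15/k^2.
15/k^2 < ϵ ⇔ k^2 > 15/ϵ ⇔ k > (15/ϵ)^{1/2}.
Take N = (15/ϵ)^{1/2}. Then k > N implies 15/k^2 < ϵ.

N = (15/ϵ)^{1/2}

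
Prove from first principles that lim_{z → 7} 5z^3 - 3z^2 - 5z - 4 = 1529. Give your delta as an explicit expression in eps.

Fix eps > 0. We want delta > 0 such that 0 < |z − 7| < delta implies |(5z^3 - 3z^2 - 5z - 4) − 1529| < eps.
(5z^3 - 3z^2 - 5z - 4) − 1529 = 5z^3 - 3z^2 - 5z - 1533 = (z − 7)(5z^2 + 32z + 219).
So |(5z^3 - 3z^2 - 5z - 4) − 1529| = |z − 7|·|5z^2 + 32z + 219|.
Require delta ≤ 1. Then |z − 7| < 1 gives |z| < 8, and by the triangle inequality |5z^2 + 32z + 219| ≤ 5·8^2 + 32·8 + 219 = 795.
Hence |(5z^3 - 3z^2 - 5z - 4) − 1529| ≤ 795|z − 7| < eps provided |z − 7| < eps/795.
Choosing delta = min(1, eps/795) ensures both conditions, hence |(5z^3 - 3z^2 - 5z - 4) − 1529| < eps.

delta = min(1, eps/795)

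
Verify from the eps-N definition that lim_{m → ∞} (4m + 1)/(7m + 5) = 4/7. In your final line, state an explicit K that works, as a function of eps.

K = (13/49)/eps

Let eps > 0. For m ≥ 1, |(4m + 1)/(7m + 5) − (4/7)| = |-13|/(7(7m + 5)) = 13/(7(7m + 5)).
Since 7m + 5 ≥ 7m for m ≥ 1, this is ≤ 13/(7·7m) = (13/49)/m.
So |(4m + 1)/(7m + 5) − (4/7)| < eps whenever m > (13/49)/eps.
Take K = (13/49)/eps. If m > K then |(4m + 1)/(7m + 5) − (4/7)| ≤ (13/49)/m < eps.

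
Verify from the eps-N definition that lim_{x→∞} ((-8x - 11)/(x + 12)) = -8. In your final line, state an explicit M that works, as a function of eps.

M = 85/eps

Suppose eps > 0. We seek M > 0 such that x > M implies |(-8x - 11)/(x + 12) + 8| < eps.
(-8x - 11)/(x + 12) + 8 = ((-8x - 11) − (-8)(x + 12)) / ((x + 12)) = 85/((x + 12)).
For x > 0 we have x + 12 > x, so |(-8x - 11)/(x + 12) + 8| = 85/((x + 12)) < 85/(x) = 85/x.
Thus |(-8x - 11)/(x + 12) + 8| < eps whenever x > 85/eps.
Take M = 85/eps. If x > M then |(-8x - 11)/(x + 12) + 8| < 85/x < eps.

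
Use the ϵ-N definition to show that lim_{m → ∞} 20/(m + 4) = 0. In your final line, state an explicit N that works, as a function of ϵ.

N = 20/ϵ

Fix ϵ > 0. For m ≥ 1, |20/(m + 4) − 0| = 20/(m + 4) ≤ 20/m.
We need 20/m < ϵ, i.e. m > 20/ϵ.
Take N = 20/ϵ. If m > N then |20/(m + 4)| ≤ 20/m < ϵ.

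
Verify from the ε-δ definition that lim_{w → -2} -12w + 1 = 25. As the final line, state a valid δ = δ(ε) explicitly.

Fix ε > 0. We need δ > 0 so that 0 < |w + 2| < δ implies |(-12w + 1) − 25| < ε.
|(-12w + 1) − 25| = |-12w - 24| = 12|w + 2|.
Thus it suffices that |w + 2| < ε/12.
Take δ = ε/12. If 0 < |w + 2| < δ then |(-12w + 1) − 25| = 12|w + 2| < 12·(ε/12) = ε.

δ = ε/12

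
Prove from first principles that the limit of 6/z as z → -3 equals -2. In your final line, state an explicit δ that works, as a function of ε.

Fix ε > 0. We seek δ > 0 such that 0 < |z + 3| < δ implies |6/z + 2| < ε.
|6/z + 2| = 6·|-3 − z|/(3·|z|) = 6|z + 3|/(3|z|).
Restrict δ ≤ 3/2. Then |z + 3| < 3/2 gives |z| > 3/2, so 3|z| > 9/2.
Then |6/z + 2| < 6|z + 3|/(9/2), which is < ε when |z + 3| < (3/4)ε.
Take δ = min(3/2, (3/4)ε). Then 0 < |z + 3| < δ gives both |z + 3| < 3/2 and |z + 3| < (3/4)ε, so |6/z + 2| < ε.

δ = min(3/2, (3/4)ε)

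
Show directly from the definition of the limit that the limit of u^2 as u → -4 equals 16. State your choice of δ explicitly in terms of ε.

Suppose ε > 0. We seek δ > 0 with 0 < |u + 4| < δ ⇒ |u^2 − 16| < ε.
Factor: u^2 − 16 = (u + 4)(u - 4), so |u^2 − 16| = |u + 4|·|u - 4|.
Restrict δ ≤ 2. Then |u + 4| < 2 gives |u| < 6, so by the triangle inequality |u - 4| ≤ 6 + 4 = 10.
Hence |u^2 − 16| ≤ 10|u + 4|, which is < ε once |u + 4| < ε/10.
Take δ = min(2, ε/10). If 0 < |u + 4| < δ then both bounds hold and |u^2 − 16| ≤ 10|u + 4| < 10·(ε/10) = ε.

δ = min(2, ε/10)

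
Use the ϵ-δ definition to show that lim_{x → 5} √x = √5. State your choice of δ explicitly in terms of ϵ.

Let ϵ > 0. We want δ > 0 such that 0 < |x − 5| < δ implies |√x − √5| < ϵ.
Rationalise: √x − √5 = (x − 5)/(√x + √5), so |√x − √5| = |x − 5|/(√x + √5).
Restrict δ ≤ 5 so that |x − 5| < 5 forces x > 0, and then √x + √5 > √5.
Hence |√x − √5| < |x − 5|/√5, which is < ϵ once |x − 5| < √5·ϵ.
Take δ = min(5, √5·ϵ). If 0 < |x − 5| < δ then x > 0 and |√x − √5| < |x − 5|/√5 < ϵ.

δ = min(5, √5·ϵ)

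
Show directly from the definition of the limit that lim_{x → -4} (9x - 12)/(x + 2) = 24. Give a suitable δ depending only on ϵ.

δ = min(1, (1/15)ϵ)

Fix ϵ > 0. We want δ > 0 with 0 < |x + 4| < δ ⇒ |(9x - 12)/(x + 2) − 24| < ϵ.
Combining over a common denominator, (9x - 12)/(x + 2) − 24 = [(9x - 12)·(-2) − (-48)·(x + 2)] / [(-2)·(x + 2)] = 30(x + 4) / ((-2)(x + 2)).
So |(9x - 12)/(x + 2) − 24| = 30|x + 4| / (2·|x + 2|).
Restrict δ ≤ 1. Then |x + 4| < 1 gives |x + 2| = |(x + 4) + (-2)| ≥ 2 − 1 = 1.
Hence |(9x - 12)/(x + 2) − 24| < 30|x + 4|/(2·1) = 15|x + 4|, which is < ϵ once |x + 4| < (1/15)ϵ.
Take δ = min(1, (1/15)ϵ). Then 0 < |x + 4| < δ forces both bounds, so |(9x - 12)/(x + 2) − 24| < ϵ.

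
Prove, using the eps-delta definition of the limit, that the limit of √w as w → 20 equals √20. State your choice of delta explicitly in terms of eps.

Let eps > 0 be given. We want delta > 0 such that 0 < |w − 20| < delta implies |√w − √20| < eps.
Multiplying by the conjugate, |√w − √20| = |w − 20|/(√w + √20).
Restrict delta ≤ 20 so that |w − 20| < 20 forces w > 0, and then √w + √20 > √20.
Hence |√w − √20| < |w − 20|/√20, which is < eps once |w − 20| < √20·eps.
Take delta = min(20, √20·eps). If 0 < |w − 20| < delta then w > 0 and |√w − √20| < |w − 20|/√20 < eps.

delta = min(20, √20·eps)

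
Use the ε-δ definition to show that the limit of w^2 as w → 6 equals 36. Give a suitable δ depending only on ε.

δ = min(1, ε/13)

Let ε > 0 be given. We seek δ > 0 with 0 < |w − 6| < δ ⇒ |w^2 − 36| < ε.
Factor: w^2 − 36 = (w − 6)(w + 6), so |w^2 − 36| = |w − 6|·|w + 6|.
Restrict δ ≤ 1. Then |w − 6| < 1 gives |w| < 7, so by the triangle inequality |w + 6| ≤ 7 + 6 = 13.
Hence |w^2 − 36| ≤ 13|w − 6|, which is < ε once |w − 6| < ε/13.
Take δ = min(1, ε/13). If 0 < |w − 6| < δ then both bounds hold and |w^2 − 36| ≤ 13|w − 6| < 13·(ε/13) = ε.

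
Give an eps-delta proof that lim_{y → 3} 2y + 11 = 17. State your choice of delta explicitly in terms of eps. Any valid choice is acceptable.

delta = eps/2

Let eps > 0 be given. We need delta > 0 so that 0 < |y − 3| < delta implies |(2y + 11) − 17| < eps.
|(2y + 11) − 17| = |2y - 6| = 2|y − 3|.
Thus it suffices that |y − 3| < eps/2.
Take delta = eps/2. If 0 < |y − 3| < delta then |(2y + 11) − 17| = 2|y − 3| < 2·(eps/2) = eps.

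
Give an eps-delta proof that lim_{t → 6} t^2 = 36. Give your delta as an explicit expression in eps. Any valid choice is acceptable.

delta = min(2, eps/14)

Let eps > 0. We seek delta > 0 with 0 < |t − 6| < delta ⇒ |t^2 − 36| < eps.
Factor: t^2 − 36 = (t − 6)(t + 6), so |t^2 − 36| = |t − 6|·|t + 6|.
Impose delta ≤ 2 so that |t| < 8; then |t + 6| ≤ 14.
Hence |t^2 − 36| ≤ 14|t − 6|, which is < eps once |t − 6| < eps/14.
Take delta = min(2, eps/14). If 0 < |t − 6| < delta then both bounds hold and |t^2 − 36| ≤ 14|t − 6| < 14·(eps/14) = eps.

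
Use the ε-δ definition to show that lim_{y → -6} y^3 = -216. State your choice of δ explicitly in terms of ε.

δ = min(1, ε/127)

Let ε > 0 be given. We seek δ > 0 with 0 < |y + 6| < δ ⇒ |y^3 + 216| < ε.
Factor: y^3 + 216 = (y + 6)(y^2 - 6y + 36), so |y^3 + 216| = |y + 6|·|y^2 - 6y + 36|.
Impose δ ≤ 1 so that |y| < 7; then |y^2 - 6y + 36| ≤ 127.
Hence |y^3 + 216| ≤ 127|y + 6|, which is < ε once |y + 6| < ε/127.
Take δ = min(1, ε/127). If 0 < |y + 6| < δ then both bounds hold and |y^3 + 216| ≤ 127|y + 6| < 127·(ε/127) = ε.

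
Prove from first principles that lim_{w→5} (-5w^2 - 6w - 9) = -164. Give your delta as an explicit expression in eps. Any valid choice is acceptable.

Let eps > 0. We want delta > 0 such that 0 < |w − 5| < delta implies |(-5w^2 - 6w - 9) + 164| < eps.
(-5w^2 - 6w - 9) + 164 = -5w^2 - 6w + 155 = (w − 5)(-5w - 31).
So |(-5w^2 - 6w - 9) + 164| = |w − 5|·|-5w - 31|.
Require delta ≤ 1. Then |w − 5| < 1 gives |w| < 6, and by the triangle inequality |-5w - 31| ≤ 5·6 + 31 = 61.
Hence |(-5w^2 - 6w - 9) + 164| ≤ 61|w − 5| < eps provided |w − 5| < eps/61.
Take delta = min(1, eps/61). Then 0 < |w − 5| < delta gives both |w − 5| < 1 and |w − 5| < eps/61, so |(-5w^2 - 6w - 9) + 164| < eps.

delta = min(1, eps/61)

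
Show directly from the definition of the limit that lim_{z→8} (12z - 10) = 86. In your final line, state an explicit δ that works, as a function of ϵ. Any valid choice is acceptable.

Fix ϵ > 0. We need δ > 0 so that 0 < |z − 8| < δ implies |(12z - 10) − 86| < ϵ.
Since (12z - 10) − 86 = 12(z − 8), we have |(12z - 10) − 86| = 12|z − 8|.
Thus it suffices that |z − 8| < ϵ/12.
Choosing δ = ϵ/12 gives |(12z - 10) − 86| = 12|z − 8| < ϵ whenever |z − 8| < δ.

δ = ϵ/12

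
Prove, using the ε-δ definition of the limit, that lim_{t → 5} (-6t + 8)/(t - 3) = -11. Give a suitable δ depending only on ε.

Suppose ε > 0. We want δ > 0 with 0 < |t − 5| < δ ⇒ |(-6t + 8)/(t - 3) + 11| < ε.
Combining over a common denominator, (-6t + 8)/(t - 3) + 11 = [(-6t + 8)·2 − (-22)·(t - 3)] / [2·(t - 3)] = 10(t − 5) / (2(t - 3)).
So |(-6t + 8)/(t - 3) + 11| = 10|t − 5| / (2·|t − 3|).
Restrict δ ≤ 1. Then |t − 5| < 1 gives |t − 3| = |(t − 5) + 2| ≥ 2 − 1 = 1.
Hence |(-6t + 8)/(t - 3) + 11| < 10|t − 5|/(2·1) = 5|t − 5|, which is < ε once |t − 5| < (1/5)ε.
Take δ = min(1, (1/5)ε). Then 0 < |t − 5| < δ forces both bounds, so |(-6t + 8)/(t - 3) + 11| < ε.

δ = min(1, (1/5)ε)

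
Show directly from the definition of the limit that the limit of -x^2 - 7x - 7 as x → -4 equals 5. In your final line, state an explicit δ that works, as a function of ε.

δ = min(2, ε/9)

Let ε > 0. We want δ > 0 such that 0 < |x + 4| < δ implies |(-x^2 - 7x - 7) − 5| < ε.
(-x^2 - 7x - 7) − 5 = -x^2 - 7x - 12 = (x + 4)(-x - 3).
So |(-x^2 - 7x - 7) − 5| = |x + 4|·|-x - 3|.
Require δ ≤ 2. Then |x + 4| < 2 gives |x| < 6, and by the triangle inequality |-x - 3| ≤ 6 + 3 = 9.
Hence |(-x^2 - 7x - 7) − 5| ≤ 9|x + 4| < ε provided |x + 4| < ε/9.
Choosing δ = min(2, ε/9) ensures both conditions, hence |(-x^2 - 7x - 7) − 5| < ε.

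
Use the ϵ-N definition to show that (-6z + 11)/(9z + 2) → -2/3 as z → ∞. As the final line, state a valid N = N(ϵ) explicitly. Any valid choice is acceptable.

Fix ϵ > 0. We seek N > 0 such that z > N implies |(-6z + 11)/(9z + 2) + 2/3| < ϵ.
(-6z + 11)/(9z + 2) + 2/3 = (9(-6z + 11) − (-6)(9z + 2)) / (9(9z + 2)) = 111/(9(9z + 2)).
For z > 0 we have 9z + 2 > 9z, so |(-6z + 11)/(9z + 2) + 2/3| = 111/(9(9z + 2)) < 111/(9·9z) = (37/27)/z.
Thus |(-6z + 11)/(9z + 2) + 2/3| < ϵ whenever z > (37/27)/ϵ.
Take N = (37/27)/ϵ. If z > N then |(-6z + 11)/(9z + 2) + 2/3| < (37/27)/z < ϵ.

N = (37/27)/ϵ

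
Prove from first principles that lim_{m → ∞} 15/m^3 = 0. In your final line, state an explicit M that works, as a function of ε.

Let ε > 0. For m ≥ 1, |15/m^3 − 0| = 15/m^3.
15/m^3 < ε ⇔ m^3 > 15/ε ⇔ m > (15/ε)^{1/3}.
Take M = (15/ε)^{1/3}. Then m > M implies 15/m^3 < ε.

M = (15/ε)^{1/3}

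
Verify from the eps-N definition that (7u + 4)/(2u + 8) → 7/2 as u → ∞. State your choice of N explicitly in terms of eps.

N = 12/eps

Let eps > 0 be given. We seek N > 0 such that u > N implies |(7u + 4)/(2u + 8) − (7/2)| < eps.
(7u + 4)/(2u + 8) − (7/2) = (2(7u + 4) − 7(2u + 8)) / (2(2u + 8)) = -48/(2(2u + 8)).
For u > 0 we have 2u + 8 > 2u, so |(7u + 4)/(2u + 8) − (7/2)| = 48/(2(2u + 8)) < 48/(2·2u) = 12/u.
Thus |(7u + 4)/(2u + 8) − (7/2)| < eps whenever u > 12/eps.
Take N = 12/eps. If u > N then |(7u + 4)/(2u + 8) − (7/2)| < 12/u < eps.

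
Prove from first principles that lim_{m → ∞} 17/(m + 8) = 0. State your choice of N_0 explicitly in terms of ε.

Let ε > 0 be given. For m ≥ 1, |17/(m + 8) − 0| = 17/(m + 8) ≤ 17/m.
We need 17/m < ε, i.e. m > 17/ε.
Take N_0 = 17/ε. If m > N_0 then |17/(m + 8)| ≤ 17/m < ε.

N_0 = 17/ε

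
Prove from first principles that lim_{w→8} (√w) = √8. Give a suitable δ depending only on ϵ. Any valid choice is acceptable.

Suppose ϵ > 0. We want δ > 0 such that 0 < |w − 8| < δ implies |√w − √8| < ϵ.
Multiplying by the conjugate, |√w − √8| = |w − 8|/(√w + √8).
Restrict δ ≤ 8 so that |w − 8| < 8 forces w > 0, and then √w + √8 > √8.
Hence |√w − √8| < |w − 8|/√8, which is < ϵ once |w − 8| < √8·ϵ.
Take δ = min(8, √8·ϵ). If 0 < |w − 8| < δ then w > 0 and |√w − √8| < |w − 8|/√8 < ϵ.

δ = min(8, √8·ϵ)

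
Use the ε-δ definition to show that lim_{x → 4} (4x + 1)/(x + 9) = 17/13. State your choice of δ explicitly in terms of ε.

Let ε > 0. We want δ > 0 with 0 < |x − 4| < δ ⇒ |(4x + 1)/(x + 9) − (17/13)| < ε.
Combining over a common denominator, (4x + 1)/(x + 9) − (17/13) = [(4x + 1)·13 − 17·(x + 9)] / [13·(x + 9)] = 35(x − 4) / (13(x + 9)).
So |(4x + 1)/(x + 9) − (17/13)| = 35|x − 4| / (13·|x + 9|).
Require δ ≤ 13/2, so |x + 9| ≥ |13| − |x − 4| > 13 − 13/2 = 13/2.
Hence |(4x + 1)/(x + 9) − (17/13)| < 35|x − 4|/(13·(13/2)) = (70/169)|x − 4|, which is < ε once |x − 4| < (169/70)ε.
Take δ = min(13/2, (169/70)ε). Then 0 < |x − 4| < δ forces both bounds, so |(4x + 1)/(x + 9) − (17/13)| < ε.

δ = min(13/2, (169/70)ε)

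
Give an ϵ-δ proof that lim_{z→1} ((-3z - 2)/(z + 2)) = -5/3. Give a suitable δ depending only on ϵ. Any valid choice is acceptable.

Let ϵ > 0 be given. We want δ > 0 with 0 < |z − 1| < δ ⇒ |(-3z - 2)/(z + 2) + 5/3| < ϵ.
Combining over a common denominator, (-3z - 2)/(z + 2) + 5/3 = [(-3z - 2)·3 − (-5)·(z + 2)] / [3·(z + 2)] = -4(z − 1) / (3(z + 2)).
So |(-3z - 2)/(z + 2) + 5/3| = 4|z − 1| / (3·|z + 2|).
Restrict δ ≤ 3/2. Then |z − 1| < 3/2 gives |z + 2| = |(z − 1) + 3| ≥ 3 − 3/2 = 3/2.
Hence |(-3z - 2)/(z + 2) + 5/3| < 4|z − 1|/(3·(3/2)) = (8/9)|z − 1|, which is < ϵ once |z − 1| < (9/8)ϵ.
Take δ = min(3/2, (9/8)ϵ). Then 0 < |z − 1| < δ forces both bounds, so |(-3z - 2)/(z + 2) + 5/3| < ϵ.

δ = min(3/2, (9/8)ϵ)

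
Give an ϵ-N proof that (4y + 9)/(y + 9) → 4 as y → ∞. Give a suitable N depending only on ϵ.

Let ϵ > 0. We seek N > 0 such that y > N implies |(4y + 9)/(y + 9) − 4| < ϵ.
(4y + 9)/(y + 9) − 4 = ((4y + 9) − 4(y + 9)) / ((y + 9)) = -27/((y + 9)).
For y > 0 we have y + 9 > y, so |(4y + 9)/(y + 9) − 4| = 27/((y + 9)) < 27/(y) = 27/y.
Thus |(4y + 9)/(y + 9) − 4| < ϵ whenever y > 27/ϵ.
Take N = 27/ϵ. If y > N then |(4y + 9)/(y + 9) − 4| < 27/y < ϵ.

N = 27/ϵ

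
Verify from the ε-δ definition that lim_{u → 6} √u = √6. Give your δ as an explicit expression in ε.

Let ε > 0. We want δ > 0 such that 0 < |u − 6| < δ implies |√u − √6| < ε.
Multiplying by the conjugate, |√u − √6| = |u − 6|/(√u + √6).
Restrict δ ≤ 6 so that |u − 6| < 6 forces u > 0, and then √u + √6 > √6.
Hence |√u − √6| < |u − 6|/√6, which is < ε once |u − 6| < √6·ε.
Take δ = min(6, √6·ε). If 0 < |u − 6| < δ then u > 0 and |√u − √6| < |u − 6|/√6 < ε.

δ = min(6, √6·ε)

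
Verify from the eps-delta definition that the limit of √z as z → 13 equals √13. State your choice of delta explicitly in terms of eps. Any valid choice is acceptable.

Let eps > 0 be given. We want delta > 0 such that 0 < |z − 13| < delta implies |√z − √13| < eps.
Multiplying by the conjugate, |√z − √13| = |z − 13|/(√z + √13).
Restrict delta ≤ 13 so that |z − 13| < 13 forces z > 0, and then √z + √13 > √13.
Hence |√z − √13| < |z − 13|/√13, which is < eps once |z − 13| < √13·eps.
Take delta = min(13, √13·eps). If 0 < |z − 13| < delta then z > 0 and |√z − √13| < |z − 13|/√13 < eps.

delta = min(13, √13·eps)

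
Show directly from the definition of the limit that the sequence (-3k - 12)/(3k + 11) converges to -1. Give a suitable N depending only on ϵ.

Let ϵ > 0. For k ≥ 1, |(-3k - 12)/(3k + 11) + 1| = |-3|/(3(3k + 11)) = 3/(3(3k + 11)).
Since 3k + 11 ≥ 3k for k ≥ 1, this is ≤ 3/(3·3k) = (1/3)/k.
So |(-3k - 12)/(3k + 11) + 1| < ϵ whenever k > (1/3)/ϵ.
Take N = (1/3)/ϵ. If k > N then |(-3k - 12)/(3k + 11) + 1| ≤ (1/3)/k < ϵ.

N = (1/3)/ϵ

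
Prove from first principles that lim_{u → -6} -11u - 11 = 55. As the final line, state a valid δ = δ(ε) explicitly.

Let ε > 0 be given. We need δ > 0 so that 0 < |u + 6| < δ implies |(-11u - 11) − 55| < ε.
|(-11u - 11) − 55| = |-11u - 66| = 11|u + 6|.
Thus it suffices that |u + 6| < ε/11.
Take δ = ε/11. If 0 < |u + 6| < δ then |(-11u - 11) − 55| = 11|u + 6| < 11·(ε/11) = ε.

δ = ε/11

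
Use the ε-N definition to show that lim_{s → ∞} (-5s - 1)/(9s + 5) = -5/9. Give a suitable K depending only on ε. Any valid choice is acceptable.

Let ε > 0 be given. We seek K > 0 such that s > K implies |(-5s - 1)/(9s + 5) + 5/9| < ε.
(-5s - 1)/(9s + 5) + 5/9 = (9(-5s - 1) − (-5)(9s + 5)) / (9(9s + 5)) = 16/(9(9s + 5)).
For s > 0 we have 9s + 5 > 9s, so |(-5s - 1)/(9s + 5) + 5/9| = 16/(9(9s + 5)) < 16/(9·9s) = (16/81)/s.
Thus |(-5s - 1)/(9s + 5) + 5/9| < ε whenever s > (16/81)/ε.
Take K = (16/81)/ε. If s > K then |(-5s - 1)/(9s + 5) + 5/9| < (16/81)/s < ε.

K = (16/81)/ε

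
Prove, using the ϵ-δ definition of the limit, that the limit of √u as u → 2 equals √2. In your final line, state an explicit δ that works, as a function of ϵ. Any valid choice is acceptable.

Suppose ϵ > 0. We want δ > 0 such that 0 < |u − 2| < δ implies |√u − √2| < ϵ.
Multiplying by the conjugate, |√u − √2| = |u − 2|/(√u + √2).
Restrict δ ≤ 2 so that |u − 2| < 2 forces u > 0, and then √u + √2 > √2.
Hence |√u − √2| < |u − 2|/√2, which is < ϵ once |u − 2| < √2·ϵ.
Take δ = min(2, √2·ϵ). If 0 < |u − 2| < δ then u > 0 and |√u − √2| < |u − 2|/√2 < ϵ.

δ = min(2, √2·ϵ)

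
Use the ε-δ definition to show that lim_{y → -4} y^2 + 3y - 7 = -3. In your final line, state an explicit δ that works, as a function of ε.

δ = min(1, ε/6)

Fix ε > 0. We want δ > 0 such that 0 < |y + 4| < δ implies |(y^2 + 3y - 7) + 3| < ε.
(y^2 + 3y - 7) + 3 = y^2 + 3y - 4 = (y + 4)(y - 1).
So |(y^2 + 3y - 7) + 3| = |y + 4|·|y - 1|.
Assume first that |y + 4| < 1, so |y| < 5. Then |y - 1| ≤ 5 + 1 = 6.
Hence |(y^2 + 3y - 7) + 3| ≤ 6|y + 4| < ε provided |y + 4| < ε/6.
Choosing δ = min(1, ε/6) ensures both conditions, hence |(y^2 + 3y - 7) + 3| < ε.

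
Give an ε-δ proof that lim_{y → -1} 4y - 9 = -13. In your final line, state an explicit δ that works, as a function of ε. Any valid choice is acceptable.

δ = ε/4

Let ε > 0. We need δ > 0 so that 0 < |y + 1| < δ implies |(4y - 9) + 13| < ε.
Since (4y - 9) + 13 = 4(y + 1), we have |(4y - 9) + 13| = 4|y + 1|.
So 4|y + 1| < ε exactly when |y + 1| < ε/4.
Take δ = ε/4. If 0 < |y + 1| < δ then |(4y - 9) + 13| = 4|y + 1| < 4·(ε/4) = ε.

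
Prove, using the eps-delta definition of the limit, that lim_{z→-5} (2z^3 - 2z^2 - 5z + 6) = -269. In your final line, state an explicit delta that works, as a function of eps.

Suppose eps > 0. We want delta > 0 such that 0 < |z + 5| < delta implies |(2z^3 - 2z^2 - 5z + 6) + 269| < eps.
(2z^3 - 2z^2 - 5z + 6) + 269 = 2z^3 - 2z^2 - 5z + 275 = (z + 5)(2z^2 - 12z + 55).
So |(2z^3 - 2z^2 - 5z + 6) + 269| = |z + 5|·|2z^2 - 12z + 55|.
Require delta ≤ 1. Then |z + 5| < 1 gives |z| < 6, and by the triangle inequality |2z^2 - 12z + 55| ≤ 2·6^2 + 12·6 + 55 = 199.
Hence |(2z^3 - 2z^2 - 5z + 6) + 269| ≤ 199|z + 5| < eps provided |z + 5| < eps/199.
Choosing delta = min(1, eps/199) ensures both conditions, hence |(2z^3 - 2z^2 - 5z + 6) + 269| < eps.

delta = min(1, eps/199)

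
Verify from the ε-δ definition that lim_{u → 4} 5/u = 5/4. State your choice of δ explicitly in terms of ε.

δ = min(2, (8/5)ε)

Let ε > 0 be given. We seek δ > 0 such that 0 < |u − 4| < δ implies |5/u − (5/4)| < ε.
|5/u − (5/4)| = 5·|4 − u|/(4·|u|) = 5|u − 4|/(4|u|).
Restrict δ ≤ 2. Then |u − 4| < 2 gives |u| > 2, so 4|u| > 8.
Then |5/u − (5/4)| < 5|u − 4|/8, which is < ε when |u − 4| < (8/5)ε.
Take δ = min(2, (8/5)ε). Then 0 < |u − 4| < δ gives both |u − 4| < 2 and |u − 4| < (8/5)ε, so |5/u − (5/4)| < ε.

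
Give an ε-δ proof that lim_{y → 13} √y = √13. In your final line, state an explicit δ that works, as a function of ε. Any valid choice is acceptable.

δ = min(13, √13·ε)

Let ε > 0 be given. We want δ > 0 such that 0 < |y − 13| < δ implies |√y − √13| < ε.
Rationalise: √y − √13 = (y − 13)/(√y + √13), so |√y − √13| = |y − 13|/(√y + √13).
Restrict δ ≤ 13 so that |y − 13| < 13 forces y > 0, and then √y + √13 > √13.
Hence |√y − √13| < |y − 13|/√13, which is < ε once |y − 13| < √13·ε.
Take δ = min(13, √13·ε). If 0 < |y − 13| < δ then y > 0 and |√y − √13| < |y − 13|/√13 < ε.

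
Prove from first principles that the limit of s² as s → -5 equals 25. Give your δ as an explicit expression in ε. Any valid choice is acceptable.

δ = min(1, ε/11)

Let ε > 0 be given. We seek δ > 0 with 0 < |s + 5| < δ ⇒ |s² − 25| < ε.
Factor: s² − 25 = (s + 5)(s - 5), so |s² − 25| = |s + 5|·|s - 5|.
Impose δ ≤ 1 so that |s| < 6; then |s - 5| ≤ 11.
Hence |s² − 25| ≤ 11|s + 5|, which is < ε once |s + 5| < ε/11.
Take δ = min(1, ε/11). If 0 < |s + 5| < δ then both bounds hold and |s² − 25| ≤ 11|s + 5| < 11·(ε/11) = ε.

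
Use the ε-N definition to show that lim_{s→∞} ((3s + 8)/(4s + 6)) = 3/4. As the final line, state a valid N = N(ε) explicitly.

N = (7/8)/ε

Let ε > 0 be given. We seek N > 0 such that s > N implies |(3s + 8)/(4s + 6) − (3/4)| < ε.
(3s + 8)/(4s + 6) − (3/4) = (4(3s + 8) − 3(4s + 6)) / (4(4s + 6)) = 14/(4(4s + 6)).
For s > 0 we have 4s + 6 > 4s, so |(3s + 8)/(4s + 6) − (3/4)| = 14/(4(4s + 6)) < 14/(4·4s) = (7/8)/s.
Thus |(3s + 8)/(4s + 6) − (3/4)| < ε whenever s > (7/8)/ε.
Take N = (7/8)/ε. If s > N then |(3s + 8)/(4s + 6) − (3/4)| < (7/8)/s < ε.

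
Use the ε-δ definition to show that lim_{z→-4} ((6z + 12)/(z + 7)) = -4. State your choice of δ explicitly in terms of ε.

Suppose ε > 0. We want δ > 0 with 0 < |z + 4| < δ ⇒ |(6z + 12)/(z + 7) + 4| < ε.
Combining over a common denominator, (6z + 12)/(z + 7) + 4 = [(6z + 12)·3 − (-12)·(z + 7)] / [3·(z + 7)] = 30(z + 4) / (3(z + 7)).
So |(6z + 12)/(z + 7) + 4| = 30|z + 4| / (3·|z + 7|).
Require δ ≤ 3/2, so |z + 7| ≥ |3| − |z + 4| > 3 − 3/2 = 3/2.
Hence |(6z + 12)/(z + 7) + 4| < 30|z + 4|/(3·(3/2)) = (20/3)|z + 4|, which is < ε once |z + 4| < (3/20)ε.
Take δ = min(3/2, (3/20)ε). Then 0 < |z + 4| < δ forces both bounds, so |(6z + 12)/(z + 7) + 4| < ε.

δ = min(3/2, (3/20)ε)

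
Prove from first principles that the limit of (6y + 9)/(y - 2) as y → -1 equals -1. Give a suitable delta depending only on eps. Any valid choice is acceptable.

delta = min(3/2, (3/14)eps)

Fix eps > 0. We want delta > 0 with 0 < |y + 1| < delta ⇒ |(6y + 9)/(y - 2) + 1| < eps.
Combining over a common denominator, (6y + 9)/(y - 2) + 1 = [(6y + 9)·(-3) − 3·(y - 2)] / [(-3)·(y - 2)] = -21(y + 1) / ((-3)(y - 2)).
So |(6y + 9)/(y - 2) + 1| = 21|y + 1| / (3·|y − 2|).
Restrict delta ≤ 3/2. Then |y + 1| < 3/2 gives |y − 2| = |(y + 1) + (-3)| ≥ 3 − 3/2 = 3/2.
Hence |(6y + 9)/(y - 2) + 1| < 21|y + 1|/(3·(3/2)) = (14/3)|y + 1|, which is < eps once |y + 1| < (3/14)eps.
Take delta = min(3/2, (3/14)eps). Then 0 < |y + 1| < delta forces both bounds, so |(6y + 9)/(y - 2) + 1| < eps.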